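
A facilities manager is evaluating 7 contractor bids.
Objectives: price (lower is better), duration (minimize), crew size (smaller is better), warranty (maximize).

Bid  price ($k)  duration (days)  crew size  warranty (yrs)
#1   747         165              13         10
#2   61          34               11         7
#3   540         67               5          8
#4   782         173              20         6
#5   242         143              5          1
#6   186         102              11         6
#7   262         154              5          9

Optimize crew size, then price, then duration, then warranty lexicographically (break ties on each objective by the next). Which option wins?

First minimize crew size: best is 5, kept {#3, #5, #7}.
Then minimize price: best is 242, kept {#5}.

#5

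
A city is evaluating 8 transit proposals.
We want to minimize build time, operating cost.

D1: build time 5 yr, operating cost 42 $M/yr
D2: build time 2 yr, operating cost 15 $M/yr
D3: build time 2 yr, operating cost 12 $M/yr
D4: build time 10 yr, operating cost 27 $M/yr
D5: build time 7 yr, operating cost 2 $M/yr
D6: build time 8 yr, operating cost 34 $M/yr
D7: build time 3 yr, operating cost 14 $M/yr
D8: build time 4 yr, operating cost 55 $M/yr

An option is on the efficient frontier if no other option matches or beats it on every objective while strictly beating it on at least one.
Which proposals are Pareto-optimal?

D3, D5

D1: dominated by D2 (build time 2≤5, operating cost 15≤42).
D2: dominated by D3 (build time 2≤2, operating cost 12≤15).
D3: not dominated.
D4: dominated by D2 (build time 2≤10, operating cost 15≤27).
D5: not dominated (best operating cost).
D6: dominated by D2 (build time 2≤8, operating cost 15≤34).
D7: dominated by D3 (build time 2≤3, operating cost 12≤14).
D8: dominated by D2 (build time 2≤4, operating cost 15≤55).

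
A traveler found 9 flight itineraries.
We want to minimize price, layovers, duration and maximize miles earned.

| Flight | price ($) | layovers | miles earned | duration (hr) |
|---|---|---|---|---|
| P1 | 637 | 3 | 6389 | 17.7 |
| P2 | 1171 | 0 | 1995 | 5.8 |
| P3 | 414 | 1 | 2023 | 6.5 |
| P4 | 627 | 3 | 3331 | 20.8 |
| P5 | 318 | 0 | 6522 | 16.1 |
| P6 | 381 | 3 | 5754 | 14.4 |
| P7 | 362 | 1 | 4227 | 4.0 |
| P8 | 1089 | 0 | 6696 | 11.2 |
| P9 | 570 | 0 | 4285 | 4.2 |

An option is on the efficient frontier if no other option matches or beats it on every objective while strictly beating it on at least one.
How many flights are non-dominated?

5

P1: dominated by P5 (price 318≤637, layovers 0≤3, miles earned 6522≥6389, duration 16.1≤17.7).
P2: dominated by P9 (price 570≤1171, layovers 0≤0, miles earned 4285≥1995, duration 4.2≤5.8).
P3: dominated by P7 (price 362≤414, layovers 1≤1, miles earned 4227≥2023, duration 4.0≤6.5).
P4: dominated by P5 (price 318≤627, layovers 0≤3, miles earned 6522≥3331, duration 16.1≤20.8).
P5: not dominated (best price).
P6: not dominated.
P7: not dominated (best duration).
P8: not dominated (best miles earned).
P9: not dominated.
Pareto-optimal: P5, P6, P7, P8, P9 → 5.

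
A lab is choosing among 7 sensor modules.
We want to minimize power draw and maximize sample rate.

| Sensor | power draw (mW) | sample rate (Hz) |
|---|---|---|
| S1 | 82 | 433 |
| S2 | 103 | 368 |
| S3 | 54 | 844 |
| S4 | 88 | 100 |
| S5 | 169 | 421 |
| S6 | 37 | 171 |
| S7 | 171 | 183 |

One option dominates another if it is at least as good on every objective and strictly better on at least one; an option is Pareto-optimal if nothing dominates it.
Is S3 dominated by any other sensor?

S1: worse on power draw (82 vs 54).
S2: worse on power draw (103 vs 54).
S4: worse on power draw (88 vs 54).
S5: worse on power draw (169 vs 54).
S6: worse on sample rate (171 vs 844).
S7: worse on power draw (171 vs 54).
No option is at least as good as S3 on every objective and strictly better on one.

No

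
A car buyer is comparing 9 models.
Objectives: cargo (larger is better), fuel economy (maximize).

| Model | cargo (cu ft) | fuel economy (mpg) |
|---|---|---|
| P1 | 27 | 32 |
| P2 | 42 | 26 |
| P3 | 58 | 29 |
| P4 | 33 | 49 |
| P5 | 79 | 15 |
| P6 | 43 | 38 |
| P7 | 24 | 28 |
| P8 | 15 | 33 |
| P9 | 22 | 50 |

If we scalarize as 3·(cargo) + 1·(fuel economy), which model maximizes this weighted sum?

P5

P1: 3·27 + 1·32 = 113
P2: 3·42 + 1·26 = 152
P3: 3·58 + 1·29 = 203
P4: 3·33 + 1·49 = 148
P5: 3·79 + 1·15 = 252
P6: 3·43 + 1·38 = 167
P7: 3·24 + 1·28 = 100
P8: 3·15 + 1·33 = 78
P9: 3·22 + 1·50 = 116
Highest: P5 at 252.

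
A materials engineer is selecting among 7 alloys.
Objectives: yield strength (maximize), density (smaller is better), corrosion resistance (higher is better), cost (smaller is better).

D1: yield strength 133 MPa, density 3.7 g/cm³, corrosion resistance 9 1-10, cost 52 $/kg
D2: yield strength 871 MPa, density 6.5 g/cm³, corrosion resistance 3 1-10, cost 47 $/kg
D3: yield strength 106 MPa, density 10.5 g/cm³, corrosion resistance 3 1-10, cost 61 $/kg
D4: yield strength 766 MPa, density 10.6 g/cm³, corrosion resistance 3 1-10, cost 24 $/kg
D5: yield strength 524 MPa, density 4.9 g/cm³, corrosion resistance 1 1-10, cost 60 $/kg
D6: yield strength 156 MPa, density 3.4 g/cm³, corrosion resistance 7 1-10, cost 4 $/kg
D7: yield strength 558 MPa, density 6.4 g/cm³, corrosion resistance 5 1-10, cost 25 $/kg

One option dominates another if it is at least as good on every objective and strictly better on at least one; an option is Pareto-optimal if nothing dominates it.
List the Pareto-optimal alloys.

D1: not dominated (best corrosion resistance).
D2: not dominated (best yield strength).
D3: dominated by D1 (yield strength 133≥106, density 3.7≤10.5, corrosion resistance 9≥3, cost 52≤61).
D4: not dominated.
D5: not dominated.
D6: not dominated (best density).
D7: not dominated.

D1, D2, D4, D5, D6, D7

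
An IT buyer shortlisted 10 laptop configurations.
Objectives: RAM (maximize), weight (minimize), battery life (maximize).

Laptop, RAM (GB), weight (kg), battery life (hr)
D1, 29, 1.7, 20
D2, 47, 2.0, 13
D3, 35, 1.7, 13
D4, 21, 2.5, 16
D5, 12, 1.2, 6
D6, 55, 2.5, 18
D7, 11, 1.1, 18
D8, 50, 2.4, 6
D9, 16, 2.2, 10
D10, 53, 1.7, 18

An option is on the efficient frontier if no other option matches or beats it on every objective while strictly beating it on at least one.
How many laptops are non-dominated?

D1: not dominated (best battery life).
D2: dominated by D10 (RAM 53≥47, weight 1.7≤2.0, battery life 18≥13).
D3: dominated by D10 (RAM 53≥35, weight 1.7≤1.7, battery life 18≥13).
D4: dominated by D1 (RAM 29≥21, weight 1.7≤2.5, battery life 20≥16).
D5: not dominated.
D6: not dominated (best RAM).
D7: not dominated (best weight).
D8: dominated by D10 (RAM 53≥50, weight 1.7≤2.4, battery life 18≥6).
D9: dominated by D1 (RAM 29≥16, weight 1.7≤2.2, battery life 20≥10).
D10: not dominated.
Pareto-optimal: D1, D5, D6, D7, D10 → 5.

5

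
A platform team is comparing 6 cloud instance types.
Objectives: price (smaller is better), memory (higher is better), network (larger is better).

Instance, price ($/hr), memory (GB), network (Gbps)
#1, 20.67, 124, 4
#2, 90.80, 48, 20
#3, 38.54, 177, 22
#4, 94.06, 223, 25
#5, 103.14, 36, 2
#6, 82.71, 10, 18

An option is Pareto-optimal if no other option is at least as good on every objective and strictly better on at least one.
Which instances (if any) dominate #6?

#3: price 38.54≤82.71, memory 177≥10, network 22≥18 — dominates #6.
Others (#1, #2, #4, #5) are each worse than #6 on at least one objective.

#3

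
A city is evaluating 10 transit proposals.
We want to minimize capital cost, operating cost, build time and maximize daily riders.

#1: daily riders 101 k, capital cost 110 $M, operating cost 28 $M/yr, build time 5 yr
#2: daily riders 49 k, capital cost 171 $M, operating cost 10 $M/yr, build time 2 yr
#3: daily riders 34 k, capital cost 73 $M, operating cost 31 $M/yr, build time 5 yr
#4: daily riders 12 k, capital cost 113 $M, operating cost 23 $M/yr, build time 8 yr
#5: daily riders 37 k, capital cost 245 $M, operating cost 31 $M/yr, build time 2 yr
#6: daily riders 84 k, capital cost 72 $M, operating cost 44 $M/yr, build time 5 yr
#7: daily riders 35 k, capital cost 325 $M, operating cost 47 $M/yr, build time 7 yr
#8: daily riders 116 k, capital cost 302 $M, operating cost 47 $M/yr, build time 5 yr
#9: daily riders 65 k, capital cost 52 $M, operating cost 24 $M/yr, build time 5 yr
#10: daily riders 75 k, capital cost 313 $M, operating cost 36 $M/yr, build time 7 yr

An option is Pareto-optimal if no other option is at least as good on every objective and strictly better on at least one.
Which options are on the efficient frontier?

#1: not dominated.
#2: not dominated (best operating cost).
#3: dominated by #9 (daily riders 65≥34, capital cost 52≤73, operating cost 24≤31, build time 5≤5).
#4: not dominated.
#5: dominated by #2 (daily riders 49≥37, capital cost 171≤245, operating cost 10≤31, build time 2≤2).
#6: not dominated.
#7: dominated by #1 (daily riders 101≥35, capital cost 110≤325, operating cost 28≤47, build time 5≤7).
#8: not dominated (best daily riders).
#9: not dominated (best capital cost).
#10: dominated by #1 (daily riders 101≥75, capital cost 110≤313, operating cost 28≤36, build time 5≤7).

#1, #2, #4, #6, #8, #9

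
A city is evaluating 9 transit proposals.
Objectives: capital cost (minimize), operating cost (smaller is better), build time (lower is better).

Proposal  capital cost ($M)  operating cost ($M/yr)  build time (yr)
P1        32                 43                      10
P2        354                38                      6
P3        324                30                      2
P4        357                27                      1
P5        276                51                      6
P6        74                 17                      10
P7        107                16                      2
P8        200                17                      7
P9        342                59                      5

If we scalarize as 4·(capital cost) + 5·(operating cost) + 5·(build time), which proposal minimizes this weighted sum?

P1: 4·32 + 5·43 + 5·10 = 393
P2: 4·354 + 5·38 + 5·6 = 1636
P3: 4·324 + 5·30 + 5·2 = 1456
P4: 4·357 + 5·27 + 5·1 = 1568
P5: 4·276 + 5·51 + 5·6 = 1389
P6: 4·74 + 5·17 + 5·10 = 431
P7: 4·107 + 5·16 + 5·2 = 518
P8: 4·200 + 5·17 + 5·7 = 920
P9: 4·342 + 5·59 + 5·5 = 1688
Lowest: P1 at 393.

P1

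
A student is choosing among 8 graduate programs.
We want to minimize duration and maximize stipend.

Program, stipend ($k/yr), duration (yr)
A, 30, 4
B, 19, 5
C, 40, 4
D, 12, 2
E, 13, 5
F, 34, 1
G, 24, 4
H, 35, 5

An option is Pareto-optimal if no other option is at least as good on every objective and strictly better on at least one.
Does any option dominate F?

A: worse on stipend (30 vs 34).
B: worse on stipend (19 vs 34).
C: worse on duration (4 vs 1).
D: worse on stipend (12 vs 34).
E: worse on stipend (13 vs 34).
G: worse on stipend (24 vs 34).
H: worse on duration (5 vs 1).
No option is at least as good as F on every objective and strictly better on one.

No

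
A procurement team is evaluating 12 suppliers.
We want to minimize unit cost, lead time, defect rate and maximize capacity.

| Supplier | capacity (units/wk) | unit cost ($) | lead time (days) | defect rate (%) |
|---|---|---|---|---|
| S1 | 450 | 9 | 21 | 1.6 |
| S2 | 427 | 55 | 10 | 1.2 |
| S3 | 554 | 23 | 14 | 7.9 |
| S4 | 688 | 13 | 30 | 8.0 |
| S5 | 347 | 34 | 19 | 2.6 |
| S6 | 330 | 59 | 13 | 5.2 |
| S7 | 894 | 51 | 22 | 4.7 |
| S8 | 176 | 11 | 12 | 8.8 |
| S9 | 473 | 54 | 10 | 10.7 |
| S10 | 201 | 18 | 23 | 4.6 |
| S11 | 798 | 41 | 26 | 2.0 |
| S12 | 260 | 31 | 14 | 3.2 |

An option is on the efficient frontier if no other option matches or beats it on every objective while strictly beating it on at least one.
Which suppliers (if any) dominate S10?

S1: capacity 450≥201, unit cost 9≤18, lead time 21≤23, defect rate 1.6≤4.6 — dominates S10.
Others (S2, S3, S4, S5, S6, S7, S8, S9, S11, S12) are each worse than S10 on at least one objective.

S1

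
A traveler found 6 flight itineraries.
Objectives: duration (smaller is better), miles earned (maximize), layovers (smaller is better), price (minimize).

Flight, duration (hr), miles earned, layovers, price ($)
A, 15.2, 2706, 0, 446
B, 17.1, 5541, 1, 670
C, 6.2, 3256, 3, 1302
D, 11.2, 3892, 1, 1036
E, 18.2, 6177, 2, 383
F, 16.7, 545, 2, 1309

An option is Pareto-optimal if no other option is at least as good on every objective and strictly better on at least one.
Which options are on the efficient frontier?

A: not dominated (best layovers).
B: not dominated.
C: not dominated (best duration).
D: not dominated.
E: not dominated (best miles earned).
F: dominated by A (duration 15.2≤16.7, miles earned 2706≥545, layovers 0≤2, price 446≤1309).

A, B, C, D, E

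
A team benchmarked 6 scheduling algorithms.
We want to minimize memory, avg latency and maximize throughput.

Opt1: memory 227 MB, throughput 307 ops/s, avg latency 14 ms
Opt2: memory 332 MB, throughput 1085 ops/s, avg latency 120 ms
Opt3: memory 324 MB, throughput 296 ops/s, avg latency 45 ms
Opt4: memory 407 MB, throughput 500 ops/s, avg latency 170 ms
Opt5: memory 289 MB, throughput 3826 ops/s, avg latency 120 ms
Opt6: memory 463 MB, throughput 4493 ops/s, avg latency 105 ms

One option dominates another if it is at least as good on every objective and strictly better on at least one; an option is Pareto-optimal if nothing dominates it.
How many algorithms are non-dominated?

3

Opt1: not dominated (best memory).
Opt2: dominated by Opt5 (memory 289≤332, throughput 3826≥1085, avg latency 120≤120).
Opt3: dominated by Opt1 (memory 227≤324, throughput 307≥296, avg latency 14≤45).
Opt4: dominated by Opt2 (memory 332≤407, throughput 1085≥500, avg latency 120≤170).
Opt5: not dominated.
Opt6: not dominated (best throughput).
Pareto-optimal: Opt1, Opt5, Opt6 → 3.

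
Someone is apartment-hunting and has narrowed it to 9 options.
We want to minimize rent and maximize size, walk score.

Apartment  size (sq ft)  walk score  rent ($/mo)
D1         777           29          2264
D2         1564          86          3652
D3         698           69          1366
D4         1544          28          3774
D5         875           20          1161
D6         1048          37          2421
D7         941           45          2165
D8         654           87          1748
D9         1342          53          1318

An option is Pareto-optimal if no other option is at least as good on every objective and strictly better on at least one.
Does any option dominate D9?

No

D1: worse on size (777 vs 1342).
D2: worse on rent (3652 vs 1318).
D3: worse on size (698 vs 1342).
D4: worse on walk score (28 vs 53).
D5: worse on size (875 vs 1342).
D6: worse on size (1048 vs 1342).
D7: worse on size (941 vs 1342).
D8: worse on size (654 vs 1342).
No option is at least as good as D9 on every objective and strictly better on one.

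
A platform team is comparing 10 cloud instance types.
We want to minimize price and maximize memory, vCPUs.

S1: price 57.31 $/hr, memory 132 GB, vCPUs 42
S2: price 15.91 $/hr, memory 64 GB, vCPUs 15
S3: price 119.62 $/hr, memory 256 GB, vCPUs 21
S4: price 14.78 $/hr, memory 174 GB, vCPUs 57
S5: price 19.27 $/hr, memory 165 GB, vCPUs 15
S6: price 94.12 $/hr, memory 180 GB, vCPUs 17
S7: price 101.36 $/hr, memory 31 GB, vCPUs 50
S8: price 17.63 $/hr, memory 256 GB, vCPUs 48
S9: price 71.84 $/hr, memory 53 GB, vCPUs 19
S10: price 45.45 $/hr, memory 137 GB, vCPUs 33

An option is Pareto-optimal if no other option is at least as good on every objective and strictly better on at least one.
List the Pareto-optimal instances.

S1: dominated by S4 (price 14.78≤57.31, memory 174≥132, vCPUs 57≥42).
S2: dominated by S4 (price 14.78≤15.91, memory 174≥64, vCPUs 57≥15).
S3: dominated by S8 (price 17.63≤119.62, memory 256≥256, vCPUs 48≥21).
S4: not dominated (best price).
S5: dominated by S4 (price 14.78≤19.27, memory 174≥165, vCPUs 57≥15).
S6: dominated by S8 (price 17.63≤94.12, memory 256≥180, vCPUs 48≥17).
S7: dominated by S4 (price 14.78≤101.36, memory 174≥31, vCPUs 57≥50).
S8: not dominated.
S9: dominated by S1 (price 57.31≤71.84, memory 132≥53, vCPUs 42≥19).
S10: dominated by S4 (price 14.78≤45.45, memory 174≥137, vCPUs 57≥33).

S4, S8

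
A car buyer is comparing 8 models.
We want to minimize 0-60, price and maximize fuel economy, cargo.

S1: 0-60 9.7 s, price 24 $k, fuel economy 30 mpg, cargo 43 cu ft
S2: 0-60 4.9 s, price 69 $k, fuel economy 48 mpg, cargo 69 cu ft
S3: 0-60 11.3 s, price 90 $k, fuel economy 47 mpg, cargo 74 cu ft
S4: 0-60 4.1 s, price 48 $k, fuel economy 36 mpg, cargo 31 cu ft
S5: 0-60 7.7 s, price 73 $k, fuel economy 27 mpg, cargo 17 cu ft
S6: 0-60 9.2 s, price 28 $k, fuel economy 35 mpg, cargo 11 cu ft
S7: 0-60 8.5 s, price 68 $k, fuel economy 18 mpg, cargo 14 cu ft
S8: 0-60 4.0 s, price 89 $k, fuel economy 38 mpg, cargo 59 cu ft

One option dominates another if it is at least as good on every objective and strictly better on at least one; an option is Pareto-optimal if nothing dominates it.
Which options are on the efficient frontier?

S1, S2, S3, S4, S6, S8

S1: not dominated (best price).
S2: not dominated (best fuel economy).
S3: not dominated (best cargo).
S4: not dominated.
S5: dominated by S2 (0-60 4.9≤7.7, price 69≤73, fuel economy 48≥27, cargo 69≥17).
S6: not dominated.
S7: dominated by S4 (0-60 4.1≤8.5, price 48≤68, fuel economy 36≥18, cargo 31≥14).
S8: not dominated (best 0-60).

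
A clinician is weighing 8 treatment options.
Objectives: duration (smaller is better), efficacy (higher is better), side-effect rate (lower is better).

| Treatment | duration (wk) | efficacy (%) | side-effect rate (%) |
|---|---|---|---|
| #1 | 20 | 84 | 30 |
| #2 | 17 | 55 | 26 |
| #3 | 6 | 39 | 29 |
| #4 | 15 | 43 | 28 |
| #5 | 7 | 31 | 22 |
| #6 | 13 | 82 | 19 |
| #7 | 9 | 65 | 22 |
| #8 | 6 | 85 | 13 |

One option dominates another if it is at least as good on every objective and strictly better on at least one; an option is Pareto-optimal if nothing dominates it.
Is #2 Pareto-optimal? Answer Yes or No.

#6 vs #2: duration 13≤17, efficacy 82≥55, side-effect rate 19≤26 — #6 is at least as good on every objective and strictly better on at least one, so #6 dominates #2.

No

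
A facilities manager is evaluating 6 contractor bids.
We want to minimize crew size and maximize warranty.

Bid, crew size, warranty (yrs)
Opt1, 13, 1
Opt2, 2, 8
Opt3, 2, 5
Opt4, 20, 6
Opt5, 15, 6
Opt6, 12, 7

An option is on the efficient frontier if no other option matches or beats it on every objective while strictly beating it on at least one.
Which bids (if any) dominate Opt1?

Opt2: crew size 2≤13, warranty 8≥1 — dominates Opt1.
Opt3: crew size 2≤13, warranty 5≥1 — dominates Opt1.
Opt6: crew size 12≤13, warranty 7≥1 — dominates Opt1.
Others (Opt4, Opt5) are each worse than Opt1 on at least one objective.

Opt2, Opt3, Opt6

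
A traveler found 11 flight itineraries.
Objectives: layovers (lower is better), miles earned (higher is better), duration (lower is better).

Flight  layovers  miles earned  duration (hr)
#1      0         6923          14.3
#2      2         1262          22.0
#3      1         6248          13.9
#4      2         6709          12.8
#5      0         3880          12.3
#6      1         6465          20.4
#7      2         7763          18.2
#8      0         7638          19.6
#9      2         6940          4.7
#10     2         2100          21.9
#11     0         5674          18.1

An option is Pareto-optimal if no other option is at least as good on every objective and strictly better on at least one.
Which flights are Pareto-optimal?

#1, #3, #5, #7, #8, #9

#1: not dominated.
#2: dominated by #1 (layovers 0≤2, miles earned 6923≥1262, duration 14.3≤22.0).
#3: not dominated.
#4: dominated by #9 (layovers 2≤2, miles earned 6940≥6709, duration 4.7≤12.8).
#5: not dominated.
#6: dominated by #1 (layovers 0≤1, miles earned 6923≥6465, duration 14.3≤20.4).
#7: not dominated (best miles earned).
#8: not dominated.
#9: not dominated (best duration).
#10: dominated by #1 (layovers 0≤2, miles earned 6923≥2100, duration 14.3≤21.9).
#11: dominated by #1 (layovers 0≤0, miles earned 6923≥5674, duration 14.3≤18.1).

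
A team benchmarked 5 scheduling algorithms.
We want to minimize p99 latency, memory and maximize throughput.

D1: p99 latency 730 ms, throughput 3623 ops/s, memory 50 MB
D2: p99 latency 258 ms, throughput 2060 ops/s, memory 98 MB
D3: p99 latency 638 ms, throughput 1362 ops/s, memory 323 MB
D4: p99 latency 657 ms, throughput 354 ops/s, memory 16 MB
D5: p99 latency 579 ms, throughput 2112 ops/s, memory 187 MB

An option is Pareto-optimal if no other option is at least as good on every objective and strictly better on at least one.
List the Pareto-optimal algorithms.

D1, D2, D4, D5

D1: not dominated (best throughput).
D2: not dominated (best p99 latency).
D3: dominated by D2 (p99 latency 258≤638, throughput 2060≥1362, memory 98≤323).
D4: not dominated (best memory).
D5: not dominated.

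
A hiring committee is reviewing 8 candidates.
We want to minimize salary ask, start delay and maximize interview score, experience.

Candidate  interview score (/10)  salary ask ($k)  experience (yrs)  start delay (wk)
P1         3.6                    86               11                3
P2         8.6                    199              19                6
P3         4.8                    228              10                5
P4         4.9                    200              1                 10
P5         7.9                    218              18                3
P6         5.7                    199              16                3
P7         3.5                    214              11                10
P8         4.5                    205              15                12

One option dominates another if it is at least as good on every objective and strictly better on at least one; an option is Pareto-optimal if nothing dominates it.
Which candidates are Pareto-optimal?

P1: not dominated (best salary ask).
P2: not dominated (best interview score).
P3: dominated by P5 (interview score 7.9≥4.8, salary ask 218≤228, experience 18≥10, start delay 3≤5).
P4: dominated by P2 (interview score 8.6≥4.9, salary ask 199≤200, experience 19≥1, start delay 6≤10).
P5: not dominated.
P6: not dominated.
P7: dominated by P1 (interview score 3.6≥3.5, salary ask 86≤214, experience 11≥11, start delay 3≤10).
P8: dominated by P2 (interview score 8.6≥4.5, salary ask 199≤205, experience 19≥15, start delay 6≤12).

P1, P2, P5, P6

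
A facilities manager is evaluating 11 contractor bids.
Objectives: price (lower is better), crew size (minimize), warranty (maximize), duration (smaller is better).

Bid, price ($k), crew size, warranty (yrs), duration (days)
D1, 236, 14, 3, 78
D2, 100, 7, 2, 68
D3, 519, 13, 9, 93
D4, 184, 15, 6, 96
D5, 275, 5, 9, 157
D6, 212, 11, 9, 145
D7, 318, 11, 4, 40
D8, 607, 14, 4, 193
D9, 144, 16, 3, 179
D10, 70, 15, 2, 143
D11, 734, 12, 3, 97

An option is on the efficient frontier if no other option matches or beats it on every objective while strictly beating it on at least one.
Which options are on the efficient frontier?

D1, D2, D3, D4, D5, D6, D7, D9, D10

D1: not dominated.
D2: not dominated.
D3: not dominated.
D4: not dominated.
D5: not dominated (best crew size).
D6: not dominated.
D7: not dominated (best duration).
D8: dominated by D3 (price 519≤607, crew size 13≤14, warranty 9≥4, duration 93≤193).
D9: not dominated.
D10: not dominated (best price).
D11: dominated by D7 (price 318≤734, crew size 11≤12, warranty 4≥3, duration 40≤97).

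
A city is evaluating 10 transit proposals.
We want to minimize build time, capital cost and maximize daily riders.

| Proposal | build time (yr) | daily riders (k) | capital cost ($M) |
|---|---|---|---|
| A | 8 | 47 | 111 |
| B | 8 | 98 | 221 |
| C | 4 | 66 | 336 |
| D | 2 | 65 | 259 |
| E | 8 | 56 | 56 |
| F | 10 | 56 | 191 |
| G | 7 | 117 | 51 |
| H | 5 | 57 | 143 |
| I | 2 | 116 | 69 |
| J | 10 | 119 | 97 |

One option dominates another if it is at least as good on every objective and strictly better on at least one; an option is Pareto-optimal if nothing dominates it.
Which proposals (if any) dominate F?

E, G, H, I, J

E: build time 8≤10, daily riders 56≥56, capital cost 56≤191 — dominates F.
G: build time 7≤10, daily riders 117≥56, capital cost 51≤191 — dominates F.
H: build time 5≤10, daily riders 57≥56, capital cost 143≤191 — dominates F.
I: build time 2≤10, daily riders 116≥56, capital cost 69≤191 — dominates F.
J: build time 10≤10, daily riders 119≥56, capital cost 97≤191 — dominates F.
Others (A, B, C, D) are each worse than F on at least one objective.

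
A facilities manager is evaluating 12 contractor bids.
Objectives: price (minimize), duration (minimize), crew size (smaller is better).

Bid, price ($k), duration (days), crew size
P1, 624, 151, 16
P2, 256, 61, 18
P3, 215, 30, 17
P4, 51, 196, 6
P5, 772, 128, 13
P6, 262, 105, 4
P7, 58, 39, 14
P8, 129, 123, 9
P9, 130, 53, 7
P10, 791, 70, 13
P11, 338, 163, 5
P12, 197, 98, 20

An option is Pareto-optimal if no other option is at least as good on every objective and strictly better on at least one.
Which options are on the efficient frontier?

P3, P4, P6, P7, P8, P9

P1: dominated by P6 (price 262≤624, duration 105≤151, crew size 4≤16).
P2: dominated by P3 (price 215≤256, duration 30≤61, crew size 17≤18).
P3: not dominated (best duration).
P4: not dominated (best price).
P5: dominated by P6 (price 262≤772, duration 105≤128, crew size 4≤13).
P6: not dominated (best crew size).
P7: not dominated.
P8: not dominated.
P9: not dominated.
P10: dominated by P9 (price 130≤791, duration 53≤70, crew size 7≤13).
P11: dominated by P6 (price 262≤338, duration 105≤163, crew size 4≤5).
P12: dominated by P7 (price 58≤197, duration 39≤98, crew size 14≤20).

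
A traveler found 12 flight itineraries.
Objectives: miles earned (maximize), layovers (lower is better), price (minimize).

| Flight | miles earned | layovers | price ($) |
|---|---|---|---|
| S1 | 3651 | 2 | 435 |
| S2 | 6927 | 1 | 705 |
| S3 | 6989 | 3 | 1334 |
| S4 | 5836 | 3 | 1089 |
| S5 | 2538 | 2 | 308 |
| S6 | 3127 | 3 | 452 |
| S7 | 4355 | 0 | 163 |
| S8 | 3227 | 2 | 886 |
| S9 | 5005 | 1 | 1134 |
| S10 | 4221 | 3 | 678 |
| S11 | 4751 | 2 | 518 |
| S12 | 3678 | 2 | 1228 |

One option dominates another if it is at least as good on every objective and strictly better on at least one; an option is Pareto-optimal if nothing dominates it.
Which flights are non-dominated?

S2, S3, S7, S11

S1: dominated by S7 (miles earned 4355≥3651, layovers 0≤2, price 163≤435).
S2: not dominated.
S3: not dominated (best miles earned).
S4: dominated by S2 (miles earned 6927≥5836, layovers 1≤3, price 705≤1089).
S5: dominated by S7 (miles earned 4355≥2538, layovers 0≤2, price 163≤308).
S6: dominated by S1 (miles earned 3651≥3127, layovers 2≤3, price 435≤452).
S7: not dominated (best layovers).
S8: dominated by S1 (miles earned 3651≥3227, layovers 2≤2, price 435≤886).
S9: dominated by S2 (miles earned 6927≥5005, layovers 1≤1, price 705≤1134).
S10: dominated by S7 (miles earned 4355≥4221, layovers 0≤3, price 163≤678).
S11: not dominated.
S12: dominated by S2 (miles earned 6927≥3678, layovers 1≤2, price 705≤1228).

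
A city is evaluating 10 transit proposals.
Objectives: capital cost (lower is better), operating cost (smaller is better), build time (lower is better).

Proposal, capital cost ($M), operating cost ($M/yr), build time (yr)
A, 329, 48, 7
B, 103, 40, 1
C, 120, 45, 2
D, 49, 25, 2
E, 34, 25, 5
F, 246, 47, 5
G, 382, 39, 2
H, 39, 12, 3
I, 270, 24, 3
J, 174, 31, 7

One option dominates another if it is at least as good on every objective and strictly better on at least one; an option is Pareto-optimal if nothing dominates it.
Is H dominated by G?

G vs H: G is worse on capital cost (382 vs 39), so it does not dominate H.

No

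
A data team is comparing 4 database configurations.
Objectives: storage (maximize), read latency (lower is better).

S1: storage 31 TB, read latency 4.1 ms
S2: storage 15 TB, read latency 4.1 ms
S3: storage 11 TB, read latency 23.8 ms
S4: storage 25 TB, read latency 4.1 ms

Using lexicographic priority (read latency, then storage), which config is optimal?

First minimize read latency: best is 4.1, kept {S1, S2, S4}.
Then maximize storage: best is 31, kept {S1}.

S1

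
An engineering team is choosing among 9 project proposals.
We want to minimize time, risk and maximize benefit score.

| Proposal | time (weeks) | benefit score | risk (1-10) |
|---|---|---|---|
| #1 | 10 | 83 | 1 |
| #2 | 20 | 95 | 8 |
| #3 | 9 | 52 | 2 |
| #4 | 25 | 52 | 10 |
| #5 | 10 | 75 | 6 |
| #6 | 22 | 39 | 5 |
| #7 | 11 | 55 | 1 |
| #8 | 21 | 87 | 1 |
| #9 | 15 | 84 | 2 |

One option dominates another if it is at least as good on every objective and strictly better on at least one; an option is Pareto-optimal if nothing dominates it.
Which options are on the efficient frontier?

#1: not dominated.
#2: not dominated (best benefit score).
#3: not dominated (best time).
#4: dominated by #1 (time 10≤25, benefit score 83≥52, risk 1≤10).
#5: dominated by #1 (time 10≤10, benefit score 83≥75, risk 1≤6).
#6: dominated by #1 (time 10≤22, benefit score 83≥39, risk 1≤5).
#7: dominated by #1 (time 10≤11, benefit score 83≥55, risk 1≤1).
#8: not dominated.
#9: not dominated.

#1, #2, #3, #8, #9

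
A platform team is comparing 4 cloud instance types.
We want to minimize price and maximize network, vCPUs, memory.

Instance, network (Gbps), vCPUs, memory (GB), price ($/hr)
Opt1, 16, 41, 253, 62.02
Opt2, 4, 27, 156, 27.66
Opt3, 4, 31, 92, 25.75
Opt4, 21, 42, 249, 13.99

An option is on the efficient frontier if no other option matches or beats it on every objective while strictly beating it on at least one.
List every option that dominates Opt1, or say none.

none

Opt2: worse on network (4 vs 16).
Opt3: worse on network (4 vs 16).
Opt4: worse on memory (249 vs 253).
No option dominates Opt1.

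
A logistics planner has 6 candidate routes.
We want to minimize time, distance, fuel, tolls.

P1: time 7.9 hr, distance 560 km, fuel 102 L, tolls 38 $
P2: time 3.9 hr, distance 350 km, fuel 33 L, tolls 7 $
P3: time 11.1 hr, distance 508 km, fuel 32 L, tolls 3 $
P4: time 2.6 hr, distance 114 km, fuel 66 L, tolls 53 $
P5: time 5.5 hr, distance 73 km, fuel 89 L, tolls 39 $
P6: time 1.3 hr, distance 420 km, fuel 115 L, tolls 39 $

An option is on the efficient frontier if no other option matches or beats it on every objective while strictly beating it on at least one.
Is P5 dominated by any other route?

No

P1: worse on time (7.9 vs 5.5).
P2: worse on distance (350 vs 73).
P3: worse on time (11.1 vs 5.5).
P4: worse on distance (114 vs 73).
P6: worse on distance (420 vs 73).
No option is at least as good as P5 on every objective and strictly better on one.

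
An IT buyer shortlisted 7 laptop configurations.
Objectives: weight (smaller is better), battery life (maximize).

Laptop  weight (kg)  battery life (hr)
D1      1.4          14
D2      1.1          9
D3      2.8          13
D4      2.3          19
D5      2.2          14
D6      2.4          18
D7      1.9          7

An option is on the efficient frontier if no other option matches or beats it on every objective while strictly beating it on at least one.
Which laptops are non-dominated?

D1, D2, D4

D1: not dominated.
D2: not dominated (best weight).
D3: dominated by D1 (weight 1.4≤2.8, battery life 14≥13).
D4: not dominated (best battery life).
D5: dominated by D1 (weight 1.4≤2.2, battery life 14≥14).
D6: dominated by D4 (weight 2.3≤2.4, battery life 19≥18).
D7: dominated by D1 (weight 1.4≤1.9, battery life 14≥7).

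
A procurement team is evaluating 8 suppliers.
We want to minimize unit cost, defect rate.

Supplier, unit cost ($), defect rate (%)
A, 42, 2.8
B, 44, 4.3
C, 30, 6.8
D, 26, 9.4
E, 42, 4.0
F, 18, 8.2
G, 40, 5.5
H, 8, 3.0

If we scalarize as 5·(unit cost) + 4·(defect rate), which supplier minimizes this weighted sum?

H

A: 5·42 + 4·2.8 = 221.2
B: 5·44 + 4·4.3 = 237.2
C: 5·30 + 4·6.8 = 177.2
D: 5·26 + 4·9.4 = 167.6
E: 5·42 + 4·4.0 = 226.0
F: 5·18 + 4·8.2 = 122.8
G: 5·40 + 4·5.5 = 222.0
H: 5·8 + 4·3.0 = 52.0
Lowest: H at 52.0.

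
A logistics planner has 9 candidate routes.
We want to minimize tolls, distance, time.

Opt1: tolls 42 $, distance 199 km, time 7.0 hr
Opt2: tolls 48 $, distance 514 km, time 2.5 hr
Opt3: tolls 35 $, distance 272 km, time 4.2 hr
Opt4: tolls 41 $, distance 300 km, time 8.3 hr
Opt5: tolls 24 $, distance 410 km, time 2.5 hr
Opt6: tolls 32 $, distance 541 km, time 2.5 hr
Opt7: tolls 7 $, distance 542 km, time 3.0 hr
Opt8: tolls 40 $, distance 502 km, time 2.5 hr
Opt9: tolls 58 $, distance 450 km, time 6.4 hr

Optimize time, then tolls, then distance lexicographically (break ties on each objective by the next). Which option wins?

Opt5

First minimize time: best is 2.5, kept {Opt2, Opt5, Opt6, Opt8}.
Then minimize tolls: best is 24, kept {Opt5}.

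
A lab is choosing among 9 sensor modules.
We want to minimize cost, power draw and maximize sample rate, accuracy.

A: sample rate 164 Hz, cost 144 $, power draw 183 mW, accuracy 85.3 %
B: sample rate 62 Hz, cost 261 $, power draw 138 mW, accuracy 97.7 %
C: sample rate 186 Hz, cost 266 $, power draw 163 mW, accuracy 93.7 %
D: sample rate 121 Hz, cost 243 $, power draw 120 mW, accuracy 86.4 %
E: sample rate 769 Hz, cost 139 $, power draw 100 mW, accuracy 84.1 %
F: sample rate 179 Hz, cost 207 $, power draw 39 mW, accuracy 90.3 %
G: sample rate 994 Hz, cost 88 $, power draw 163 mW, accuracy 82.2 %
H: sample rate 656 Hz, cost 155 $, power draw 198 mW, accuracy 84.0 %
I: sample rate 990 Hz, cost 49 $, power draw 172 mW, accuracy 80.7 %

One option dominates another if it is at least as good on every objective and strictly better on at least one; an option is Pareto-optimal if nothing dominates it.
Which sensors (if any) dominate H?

E: sample rate 769≥656, cost 139≤155, power draw 100≤198, accuracy 84.1≥84.0 — dominates H.
Others (A, B, C, D, F, G, I) are each worse than H on at least one objective.

E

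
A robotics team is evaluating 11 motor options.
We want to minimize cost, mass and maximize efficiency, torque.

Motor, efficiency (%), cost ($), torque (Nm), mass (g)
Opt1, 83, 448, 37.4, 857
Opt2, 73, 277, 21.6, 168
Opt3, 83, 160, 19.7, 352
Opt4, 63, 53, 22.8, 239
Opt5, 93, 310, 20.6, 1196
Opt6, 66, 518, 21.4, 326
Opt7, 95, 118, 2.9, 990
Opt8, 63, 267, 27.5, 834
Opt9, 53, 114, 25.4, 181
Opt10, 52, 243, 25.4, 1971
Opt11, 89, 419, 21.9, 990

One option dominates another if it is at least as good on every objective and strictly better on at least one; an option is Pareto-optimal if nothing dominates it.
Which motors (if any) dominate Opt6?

Opt2: efficiency 73≥66, cost 277≤518, torque 21.6≥21.4, mass 168≤326 — dominates Opt6.
Others (Opt1, Opt3, Opt4, Opt5, Opt7, Opt8, Opt9, Opt10, Opt11) are each worse than Opt6 on at least one objective.

Opt2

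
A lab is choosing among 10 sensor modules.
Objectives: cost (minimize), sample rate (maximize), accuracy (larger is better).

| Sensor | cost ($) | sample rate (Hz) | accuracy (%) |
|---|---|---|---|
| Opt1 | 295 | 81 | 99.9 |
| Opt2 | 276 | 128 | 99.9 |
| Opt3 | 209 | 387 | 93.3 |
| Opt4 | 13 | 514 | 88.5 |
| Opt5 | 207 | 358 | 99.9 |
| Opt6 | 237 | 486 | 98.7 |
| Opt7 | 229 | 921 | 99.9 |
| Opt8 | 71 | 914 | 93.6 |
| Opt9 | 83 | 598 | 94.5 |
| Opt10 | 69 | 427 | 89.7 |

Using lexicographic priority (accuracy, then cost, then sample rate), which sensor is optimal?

First maximize accuracy: best is 99.9, kept {Opt1, Opt2, Opt5, Opt7}.
Then minimize cost: best is 207, kept {Opt5}.

Opt5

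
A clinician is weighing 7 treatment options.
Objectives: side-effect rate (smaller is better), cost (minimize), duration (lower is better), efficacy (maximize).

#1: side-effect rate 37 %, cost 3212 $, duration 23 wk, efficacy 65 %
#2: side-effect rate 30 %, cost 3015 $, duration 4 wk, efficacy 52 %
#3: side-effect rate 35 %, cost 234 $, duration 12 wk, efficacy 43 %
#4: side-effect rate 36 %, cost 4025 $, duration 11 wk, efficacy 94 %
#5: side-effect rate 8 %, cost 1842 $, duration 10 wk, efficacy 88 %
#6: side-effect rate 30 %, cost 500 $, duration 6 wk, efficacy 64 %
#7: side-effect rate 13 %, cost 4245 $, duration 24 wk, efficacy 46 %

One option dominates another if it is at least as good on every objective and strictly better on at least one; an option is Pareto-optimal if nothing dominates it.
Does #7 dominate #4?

No

#7 vs #4: #7 is worse on cost (4245 vs 4025), so it does not dominate #4.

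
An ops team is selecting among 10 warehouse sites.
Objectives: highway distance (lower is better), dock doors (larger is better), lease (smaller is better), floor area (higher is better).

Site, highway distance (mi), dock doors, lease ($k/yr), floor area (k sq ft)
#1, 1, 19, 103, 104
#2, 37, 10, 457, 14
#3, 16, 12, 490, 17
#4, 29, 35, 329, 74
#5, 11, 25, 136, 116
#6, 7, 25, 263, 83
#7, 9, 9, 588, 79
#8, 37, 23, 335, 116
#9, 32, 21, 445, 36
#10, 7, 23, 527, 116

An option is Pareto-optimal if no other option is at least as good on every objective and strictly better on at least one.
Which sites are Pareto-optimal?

#1, #4, #5, #6, #10

#1: not dominated (best highway distance).
#2: dominated by #1 (highway distance 1≤37, dock doors 19≥10, lease 103≤457, floor area 104≥14).
#3: dominated by #1 (highway distance 1≤16, dock doors 19≥12, lease 103≤490, floor area 104≥17).
#4: not dominated (best dock doors).
#5: not dominated.
#6: not dominated.
#7: dominated by #1 (highway distance 1≤9, dock doors 19≥9, lease 103≤588, floor area 104≥79).
#8: dominated by #5 (highway distance 11≤37, dock doors 25≥23, lease 136≤335, floor area 116≥116).
#9: dominated by #4 (highway distance 29≤32, dock doors 35≥21, lease 329≤445, floor area 74≥36).
#10: not dominated.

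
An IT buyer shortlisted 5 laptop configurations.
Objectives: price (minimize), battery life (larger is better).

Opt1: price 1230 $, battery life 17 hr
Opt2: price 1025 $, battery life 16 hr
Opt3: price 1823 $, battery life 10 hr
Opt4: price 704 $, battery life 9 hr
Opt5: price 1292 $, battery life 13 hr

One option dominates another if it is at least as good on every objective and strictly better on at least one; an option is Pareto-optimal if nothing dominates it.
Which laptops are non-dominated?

Opt1, Opt2, Opt4

Opt1: not dominated (best battery life).
Opt2: not dominated.
Opt3: dominated by Opt1 (price 1230≤1823, battery life 17≥10).
Opt4: not dominated (best price).
Opt5: dominated by Opt1 (price 1230≤1292, battery life 17≥13).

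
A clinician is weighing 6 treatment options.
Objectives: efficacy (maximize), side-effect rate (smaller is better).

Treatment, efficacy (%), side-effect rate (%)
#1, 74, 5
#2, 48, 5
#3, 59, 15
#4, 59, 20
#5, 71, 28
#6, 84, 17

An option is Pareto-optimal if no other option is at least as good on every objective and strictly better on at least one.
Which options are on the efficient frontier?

#1, #6

#1: not dominated.
#2: dominated by #1 (efficacy 74≥48, side-effect rate 5≤5).
#3: dominated by #1 (efficacy 74≥59, side-effect rate 5≤15).
#4: dominated by #1 (efficacy 74≥59, side-effect rate 5≤20).
#5: dominated by #1 (efficacy 74≥71, side-effect rate 5≤28).
#6: not dominated (best efficacy).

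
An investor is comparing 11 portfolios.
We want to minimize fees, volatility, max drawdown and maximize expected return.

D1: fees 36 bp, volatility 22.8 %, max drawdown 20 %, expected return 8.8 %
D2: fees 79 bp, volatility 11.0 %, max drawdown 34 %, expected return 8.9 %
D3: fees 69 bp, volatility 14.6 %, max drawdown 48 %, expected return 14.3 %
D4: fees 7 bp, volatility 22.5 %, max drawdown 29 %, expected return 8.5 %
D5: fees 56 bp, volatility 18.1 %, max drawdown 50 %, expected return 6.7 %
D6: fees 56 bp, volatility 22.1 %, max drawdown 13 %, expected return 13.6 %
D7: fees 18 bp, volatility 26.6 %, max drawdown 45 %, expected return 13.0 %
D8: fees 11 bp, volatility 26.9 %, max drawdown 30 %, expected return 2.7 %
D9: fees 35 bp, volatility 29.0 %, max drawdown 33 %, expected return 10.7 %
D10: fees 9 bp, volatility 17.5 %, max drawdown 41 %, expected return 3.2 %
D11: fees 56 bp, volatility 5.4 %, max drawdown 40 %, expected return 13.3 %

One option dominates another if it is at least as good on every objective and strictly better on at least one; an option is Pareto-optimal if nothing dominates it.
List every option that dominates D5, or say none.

D11

D11: fees 56≤56, volatility 5.4≤18.1, max drawdown 40≤50, expected return 13.3≥6.7 — dominates D5.
Others (D1, D2, D3, D4, D6, D7, D8, D9, D10) are each worse than D5 on at least one objective.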